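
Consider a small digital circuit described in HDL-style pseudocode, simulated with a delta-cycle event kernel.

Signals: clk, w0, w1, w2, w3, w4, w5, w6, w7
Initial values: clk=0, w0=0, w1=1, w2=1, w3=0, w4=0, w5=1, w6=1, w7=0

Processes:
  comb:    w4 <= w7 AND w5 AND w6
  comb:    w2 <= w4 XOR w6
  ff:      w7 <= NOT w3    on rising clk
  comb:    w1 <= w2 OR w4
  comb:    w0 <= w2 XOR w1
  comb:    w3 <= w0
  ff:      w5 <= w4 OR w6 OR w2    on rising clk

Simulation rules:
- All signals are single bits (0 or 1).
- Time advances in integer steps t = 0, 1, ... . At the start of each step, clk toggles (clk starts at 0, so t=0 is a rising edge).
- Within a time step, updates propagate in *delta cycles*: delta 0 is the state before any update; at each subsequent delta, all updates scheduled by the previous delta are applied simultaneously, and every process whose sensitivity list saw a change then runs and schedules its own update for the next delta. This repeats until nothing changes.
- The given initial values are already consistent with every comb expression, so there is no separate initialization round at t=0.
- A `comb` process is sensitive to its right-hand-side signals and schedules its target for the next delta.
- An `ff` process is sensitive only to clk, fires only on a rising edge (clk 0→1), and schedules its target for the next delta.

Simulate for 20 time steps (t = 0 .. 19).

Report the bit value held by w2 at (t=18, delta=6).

t=0 Δ0: w2=1 w4=0 w0=0 clk=0 w7=0 w6=1 w5=1 w3=0 w1=1
  Δ1: clk:0→1
  Δ2: w7:0→1
  Δ3: w4:0→1
  Δ4: w2:1→0
  Δ5: w0:0→1
  Δ6: w3:0→1
  (6Δ to stable)
t=1 Δ0: w2=0 w4=1 w0=1 clk=1 w7=1 w6=1 w5=1 w3=1 w1=1
  Δ1: clk:1→0
  (1Δ to stable)
t=2 Δ0: w2=0 w4=1 w0=1 clk=0 w7=1 w6=1 w5=1 w3=1 w1=1
  Δ1: clk:0→1
  Δ2: w7:1→0
  Δ3: w4:1→0
  Δ4: w2:0→1, w1:1→0
  Δ5: w1:0→1
  Δ6: w0:1→0
  Δ7: w3:1→0
  (7Δ to stable)
t=3 Δ0: w2=1 w4=0 w0=0 clk=1 w7=0 w6=1 w5=1 w3=0 w1=1
  Δ1: clk:1→0
  (1Δ to stable)
t=4 Δ0: w2=1 w4=0 w0=0 clk=0 w7=0 w6=1 w5=1 w3=0 w1=1
  Δ1: clk:0→1
  Δ2: w7:0→1
  Δ3: w4:0→1
  Δ4: w2:1→0
  Δ5: w0:0→1
  Δ6: w3:0→1
  (6Δ to stable)
t=5 Δ0: w2=0 w4=1 w0=1 clk=1 w7=1 w6=1 w5=1 w3=1 w1=1
  Δ1: clk:1→0
  (1Δ to stable)
t=6 Δ0: w2=0 w4=1 w0=1 clk=0 w7=1 w6=1 w5=1 w3=1 w1=1
  Δ1: clk:0→1
  Δ2: w7:1→0
  Δ3: w4:1→0
  Δ4: w2:0→1, w1:1→0
  Δ5: w1:0→1
  Δ6: w0:1→0
  Δ7: w3:1→0
  (7Δ to stable)
t=7 Δ0: w2=1 w4=0 w0=0 clk=1 w7=0 w6=1 w5=1 w3=0 w1=1
  Δ1: clk:1→0
  (1Δ to stable)
t=8 Δ0: w2=1 w4=0 w0=0 clk=0 w7=0 w6=1 w5=1 w3=0 w1=1
  Δ1: clk:0→1
  Δ2: w7:0→1
  Δ3: w4:0→1
  Δ4: w2:1→0
  Δ5: w0:0→1
  Δ6: w3:0→1
  (6Δ to stable)
t=9 Δ0: w2=0 w4=1 w0=1 clk=1 w7=1 w6=1 w5=1 w3=1 w1=1
  Δ1: clk:1→0
  (1Δ to stable)
t=10 Δ0: w2=0 w4=1 w0=1 clk=0 w7=1 w6=1 w5=1 w3=1 w1=1
  Δ1: clk:0→1
  Δ2: w7:1→0
  Δ3: w4:1→0
  Δ4: w2:0→1, w1:1→0
  Δ5: w1:0→1
  Δ6: w0:1→0
  Δ7: w3:1→0
  (7Δ to stable)
t=11 Δ0: w2=1 w4=0 w0=0 clk=1 w7=0 w6=1 w5=1 w3=0 w1=1
  Δ1: clk:1→0
  (1Δ to stable)
t=12 Δ0: w2=1 w4=0 w0=0 clk=0 w7=0 w6=1 w5=1 w3=0 w1=1
  Δ1: clk:0→1
  Δ2: w7:0→1
  Δ3: w4:0→1
  Δ4: w2:1→0
  Δ5: w0:0→1
  Δ6: w3:0→1
  (6Δ to stable)
t=13 Δ0: w2=0 w4=1 w0=1 clk=1 w7=1 w6=1 w5=1 w3=1 w1=1
  Δ1: clk:1→0
  (1Δ to stable)
t=14 Δ0: w2=0 w4=1 w0=1 clk=0 w7=1 w6=1 w5=1 w3=1 w1=1
  Δ1: clk:0→1
  Δ2: w7:1→0
  Δ3: w4:1→0
  Δ4: w2:0→1, w1:1→0
  Δ5: w1:0→1
  Δ6: w0:1→0
  Δ7: w3:1→0
  (7Δ to stable)
t=15 Δ0: w2=1 w4=0 w0=0 clk=1 w7=0 w6=1 w5=1 w3=0 w1=1
  Δ1: clk:1→0
  (1Δ to stable)
t=16 Δ0: w2=1 w4=0 w0=0 clk=0 w7=0 w6=1 w5=1 w3=0 w1=1
  Δ1: clk:0→1
  Δ2: w7:0→1
  Δ3: w4:0→1
  Δ4: w2:1→0
  Δ5: w0:0→1
  Δ6: w3:0→1
  (6Δ to stable)
t=17 Δ0: w2=0 w4=1 w0=1 clk=1 w7=1 w6=1 w5=1 w3=1 w1=1
  Δ1: clk:1→0
  (1Δ to stable)
t=18 Δ0: w2=0 w4=1 w0=1 clk=0 w7=1 w6=1 w5=1 w3=1 w1=1
  Δ1: clk:0→1
  Δ2: w7:1→0
  Δ3: w4:1→0
  Δ4: w2:0→1, w1:1→0
  Δ5: w1:0→1
  Δ6: w0:1→0
  Δ7: w3:1→0
  (7Δ to stable)
t=19 Δ0: w2=1 w4=0 w0=0 clk=1 w7=0 w6=1 w5=1 w3=0 w1=1
  Δ1: clk:1→0
  (1Δ to stable)

1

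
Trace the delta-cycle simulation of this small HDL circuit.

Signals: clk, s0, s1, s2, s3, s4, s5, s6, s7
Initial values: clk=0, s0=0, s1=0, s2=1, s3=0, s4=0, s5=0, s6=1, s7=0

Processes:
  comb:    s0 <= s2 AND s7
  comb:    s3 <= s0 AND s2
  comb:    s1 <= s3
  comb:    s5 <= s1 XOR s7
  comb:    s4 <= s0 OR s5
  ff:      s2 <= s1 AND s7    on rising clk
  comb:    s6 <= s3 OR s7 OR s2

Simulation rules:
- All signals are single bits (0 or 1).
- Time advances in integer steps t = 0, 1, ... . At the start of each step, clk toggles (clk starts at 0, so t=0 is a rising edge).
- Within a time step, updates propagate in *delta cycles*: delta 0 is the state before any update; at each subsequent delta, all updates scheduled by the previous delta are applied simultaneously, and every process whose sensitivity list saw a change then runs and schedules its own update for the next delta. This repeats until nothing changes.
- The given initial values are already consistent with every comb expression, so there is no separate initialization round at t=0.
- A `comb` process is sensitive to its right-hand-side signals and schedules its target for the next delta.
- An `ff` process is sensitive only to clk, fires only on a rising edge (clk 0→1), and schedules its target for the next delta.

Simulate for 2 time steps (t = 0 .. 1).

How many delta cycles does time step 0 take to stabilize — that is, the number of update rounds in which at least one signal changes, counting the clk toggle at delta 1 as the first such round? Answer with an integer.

3

t=0 Δ0: s2=1 s0=0 clk=0 s1=0 s4=0 s3=0 s7=0 s5=0 s6=1
  Δ1: clk:0→1
  Δ2: s2:1→0
  Δ3: s6:1→0
  (3Δ to stable)
t=1 Δ0: s2=0 s0=0 clk=1 s1=0 s4=0 s3=0 s7=0 s5=0 s6=0
  Δ1: clk:1→0
  (1Δ to stable)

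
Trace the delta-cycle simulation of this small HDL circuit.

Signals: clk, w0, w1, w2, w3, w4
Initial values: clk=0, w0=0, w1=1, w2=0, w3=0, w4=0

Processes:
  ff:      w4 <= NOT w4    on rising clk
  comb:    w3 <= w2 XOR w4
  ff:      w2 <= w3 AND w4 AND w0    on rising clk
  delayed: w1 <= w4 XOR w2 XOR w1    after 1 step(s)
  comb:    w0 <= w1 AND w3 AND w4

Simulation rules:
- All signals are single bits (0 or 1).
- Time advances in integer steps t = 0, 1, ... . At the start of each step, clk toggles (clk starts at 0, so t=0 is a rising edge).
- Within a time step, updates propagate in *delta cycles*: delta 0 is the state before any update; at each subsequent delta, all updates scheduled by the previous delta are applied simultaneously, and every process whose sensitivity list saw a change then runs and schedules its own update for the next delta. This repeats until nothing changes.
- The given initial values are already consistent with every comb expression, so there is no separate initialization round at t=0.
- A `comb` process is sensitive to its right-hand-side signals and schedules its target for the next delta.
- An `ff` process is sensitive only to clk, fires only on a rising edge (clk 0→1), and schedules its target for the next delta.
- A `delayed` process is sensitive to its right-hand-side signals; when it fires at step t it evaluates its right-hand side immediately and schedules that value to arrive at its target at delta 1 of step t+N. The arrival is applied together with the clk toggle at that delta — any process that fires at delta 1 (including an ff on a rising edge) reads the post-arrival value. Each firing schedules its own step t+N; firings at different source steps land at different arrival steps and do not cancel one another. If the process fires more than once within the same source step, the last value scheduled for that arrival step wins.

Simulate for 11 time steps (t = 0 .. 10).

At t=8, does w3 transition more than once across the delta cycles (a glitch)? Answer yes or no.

t=0 Δ0: w2=0 w0=0 w3=0 w1=1 w4=0 clk=0
  Δ1: clk:0→1
  Δ2: w4:0→1
  Δ3: w3:0→1
  Δ4: w0:0→1
  (4Δ to stable)
t=1 Δ0: w2=0 w0=1 w3=1 w1=1 w4=1 clk=1
  Δ1: w1:1→0, clk:1→0
  Δ2: w0:1→0
  (2Δ to stable)
t=2 Δ0: w2=0 w0=0 w3=1 w1=0 w4=1 clk=0
  Δ1: w1:0→1, clk:0→1
  Δ2: w0:0→1, w4:1→0
  Δ3: w0:1→0, w3:1→0
  (3Δ to stable)
t=3 Δ0: w2=0 w0=0 w3=0 w1=1 w4=0 clk=1
  Δ1: clk:1→0
  (1Δ to stable)
t=4 Δ0: w2=0 w0=0 w3=0 w1=1 w4=0 clk=0
  Δ1: clk:0→1
  Δ2: w4:0→1
  Δ3: w3:0→1
  Δ4: w0:0→1
  (4Δ to stable)
t=5 Δ0: w2=0 w0=1 w3=1 w1=1 w4=1 clk=1
  Δ1: w1:1→0, clk:1→0
  Δ2: w0:1→0
  (2Δ to stable)
t=6 Δ0: w2=0 w0=0 w3=1 w1=0 w4=1 clk=0
  Δ1: w1:0→1, clk:0→1
  Δ2: w0:0→1, w4:1→0
  Δ3: w0:1→0, w3:1→0
  (3Δ to stable)
t=7 Δ0: w2=0 w0=0 w3=0 w1=1 w4=0 clk=1
  Δ1: clk:1→0
  (1Δ to stable)
t=8 Δ0: w2=0 w0=0 w3=0 w1=1 w4=0 clk=0
  Δ1: clk:0→1
  Δ2: w4:0→1
  Δ3: w3:0→1
  Δ4: w0:0→1
  (4Δ to stable)
t=9 Δ0: w2=0 w0=1 w3=1 w1=1 w4=1 clk=1
  Δ1: w1:1→0, clk:1→0
  Δ2: w0:1→0
  (2Δ to stable)
t=10 Δ0: w2=0 w0=0 w3=1 w1=0 w4=1 clk=0
  Δ1: w1:0→1, clk:0→1
  Δ2: w0:0→1, w4:1→0
  Δ3: w0:1→0, w3:1→0
  (3Δ to stable)

no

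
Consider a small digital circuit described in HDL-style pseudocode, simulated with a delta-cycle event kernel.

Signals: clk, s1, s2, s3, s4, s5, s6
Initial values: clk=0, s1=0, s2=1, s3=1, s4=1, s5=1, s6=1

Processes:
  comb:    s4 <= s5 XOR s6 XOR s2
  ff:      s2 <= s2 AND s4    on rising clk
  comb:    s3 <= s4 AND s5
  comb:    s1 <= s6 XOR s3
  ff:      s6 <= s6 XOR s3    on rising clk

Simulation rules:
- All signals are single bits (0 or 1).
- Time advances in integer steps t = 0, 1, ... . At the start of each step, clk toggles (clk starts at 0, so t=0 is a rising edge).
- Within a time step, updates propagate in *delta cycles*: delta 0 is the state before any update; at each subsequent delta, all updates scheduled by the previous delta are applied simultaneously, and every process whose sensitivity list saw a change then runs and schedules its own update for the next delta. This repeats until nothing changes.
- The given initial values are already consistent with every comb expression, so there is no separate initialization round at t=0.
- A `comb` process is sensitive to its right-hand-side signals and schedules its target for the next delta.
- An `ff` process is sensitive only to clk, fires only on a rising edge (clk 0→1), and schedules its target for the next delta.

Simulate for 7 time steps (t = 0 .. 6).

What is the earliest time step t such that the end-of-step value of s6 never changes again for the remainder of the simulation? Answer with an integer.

t=0 Δ0: s3=1 s1=0 s4=1 s5=1 s2=1 s6=1 clk=0
  Δ1: clk:0→1
  Δ2: s6:1→0
  Δ3: s1:0→1, s4:1→0
  Δ4: s3:1→0
  Δ5: s1:1→0
  (5Δ to stable)
t=1 Δ0: s3=0 s1=0 s4=0 s5=1 s2=1 s6=0 clk=1
  Δ1: clk:1→0
  (1Δ to stable)
t=2 Δ0: s3=0 s1=0 s4=0 s5=1 s2=1 s6=0 clk=0
  Δ1: clk:0→1
  Δ2: s2:1→0
  Δ3: s4:0→1
  Δ4: s3:0→1
  Δ5: s1:0→1
  (5Δ to stable)
t=3 Δ0: s3=1 s1=1 s4=1 s5=1 s2=0 s6=0 clk=1
  Δ1: clk:1→0
  (1Δ to stable)
t=4 Δ0: s3=1 s1=1 s4=1 s5=1 s2=0 s6=0 clk=0
  Δ1: clk:0→1
  Δ2: s6:0→1
  Δ3: s1:1→0, s4:1→0
  Δ4: s3:1→0
  Δ5: s1:0→1
  (5Δ to stable)
t=5 Δ0: s3=0 s1=1 s4=0 s5=1 s2=0 s6=1 clk=1
  Δ1: clk:1→0
  (1Δ to stable)
t=6 Δ0: s3=0 s1=1 s4=0 s5=1 s2=0 s6=1 clk=0
  Δ1: clk:0→1
  (1Δ to stable)

4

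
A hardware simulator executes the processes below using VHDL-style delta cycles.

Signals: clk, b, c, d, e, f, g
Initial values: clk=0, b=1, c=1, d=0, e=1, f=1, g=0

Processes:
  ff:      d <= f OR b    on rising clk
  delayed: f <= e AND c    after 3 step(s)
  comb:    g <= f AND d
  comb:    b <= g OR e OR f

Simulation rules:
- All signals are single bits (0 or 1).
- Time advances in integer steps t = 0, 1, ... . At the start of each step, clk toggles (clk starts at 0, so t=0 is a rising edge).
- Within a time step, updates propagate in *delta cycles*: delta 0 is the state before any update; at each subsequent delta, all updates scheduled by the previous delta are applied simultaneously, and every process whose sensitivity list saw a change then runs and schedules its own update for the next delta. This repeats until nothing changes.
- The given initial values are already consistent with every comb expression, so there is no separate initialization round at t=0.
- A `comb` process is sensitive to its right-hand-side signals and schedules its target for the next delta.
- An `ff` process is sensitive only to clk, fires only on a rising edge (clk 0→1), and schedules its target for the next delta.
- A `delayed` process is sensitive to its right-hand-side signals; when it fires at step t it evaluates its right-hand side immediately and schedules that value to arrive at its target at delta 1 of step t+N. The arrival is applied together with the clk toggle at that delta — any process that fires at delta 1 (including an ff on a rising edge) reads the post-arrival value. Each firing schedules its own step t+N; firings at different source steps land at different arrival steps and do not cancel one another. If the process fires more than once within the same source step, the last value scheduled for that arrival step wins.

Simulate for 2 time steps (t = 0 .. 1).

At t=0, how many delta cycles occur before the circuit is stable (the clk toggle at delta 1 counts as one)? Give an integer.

[bits: f,d,g,b,c,e,clk]
t=0: Δ0=1001110 Δ1=1001111 Δ2=1101111 Δ3=1111111 | 3Δ
t=1: Δ0=1111111 Δ1=1111110 | 1Δ

3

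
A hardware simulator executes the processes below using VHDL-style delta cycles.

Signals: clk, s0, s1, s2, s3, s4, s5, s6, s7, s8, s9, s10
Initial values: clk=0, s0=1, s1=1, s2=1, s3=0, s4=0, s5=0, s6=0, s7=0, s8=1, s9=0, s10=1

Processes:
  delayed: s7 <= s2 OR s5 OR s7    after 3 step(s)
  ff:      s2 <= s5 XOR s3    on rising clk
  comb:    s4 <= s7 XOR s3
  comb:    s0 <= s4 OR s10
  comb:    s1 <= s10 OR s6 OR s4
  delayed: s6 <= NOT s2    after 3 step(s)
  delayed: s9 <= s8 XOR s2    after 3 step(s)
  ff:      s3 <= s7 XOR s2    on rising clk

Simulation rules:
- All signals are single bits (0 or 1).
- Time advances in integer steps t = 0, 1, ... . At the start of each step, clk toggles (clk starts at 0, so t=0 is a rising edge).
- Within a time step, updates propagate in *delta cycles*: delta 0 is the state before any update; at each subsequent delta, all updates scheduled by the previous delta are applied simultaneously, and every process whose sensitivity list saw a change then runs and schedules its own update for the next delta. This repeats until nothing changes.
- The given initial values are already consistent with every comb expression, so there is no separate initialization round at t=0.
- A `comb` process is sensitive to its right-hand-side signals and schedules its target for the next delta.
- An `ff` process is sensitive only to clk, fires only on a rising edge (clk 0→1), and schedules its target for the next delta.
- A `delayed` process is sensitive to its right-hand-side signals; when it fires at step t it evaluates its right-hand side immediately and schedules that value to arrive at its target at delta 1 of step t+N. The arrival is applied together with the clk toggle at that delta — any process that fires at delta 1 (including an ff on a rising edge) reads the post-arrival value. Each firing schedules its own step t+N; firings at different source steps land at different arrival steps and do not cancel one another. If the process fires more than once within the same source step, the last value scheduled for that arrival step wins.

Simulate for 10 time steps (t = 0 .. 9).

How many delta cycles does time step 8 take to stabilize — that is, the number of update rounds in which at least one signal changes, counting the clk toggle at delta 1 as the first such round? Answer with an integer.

t0.Δ0 s3=0 s8=1 s0=1 s9=0 s5=0 s7=0 s6=0 clk=0 s10=1 s4=0 s1=1 s2=1
t0.Δ1 s3=0 s8=1 s0=1 s9=0 s5=0 s7=0 s6=0 clk=1 s10=1 s4=0 s1=1 s2=1
t0.Δ2 s3=1 s8=1 s0=1 s9=0 s5=0 s7=0 s6=0 clk=1 s10=1 s4=0 s1=1 s2=0
t0.Δ3 s3=1 s8=1 s0=1 s9=0 s5=0 s7=0 s6=0 clk=1 s10=1 s4=1 s1=1 s2=0
t1.Δ0 s3=1 s8=1 s0=1 s9=0 s5=0 s7=0 s6=0 clk=1 s10=1 s4=1 s1=1 s2=0
t1.Δ1 s3=1 s8=1 s0=1 s9=0 s5=0 s7=0 s6=0 clk=0 s10=1 s4=1 s1=1 s2=0
t2.Δ0 s3=1 s8=1 s0=1 s9=0 s5=0 s7=0 s6=0 clk=0 s10=1 s4=1 s1=1 s2=0
t2.Δ1 s3=1 s8=1 s0=1 s9=0 s5=0 s7=0 s6=0 clk=1 s10=1 s4=1 s1=1 s2=0
t2.Δ2 s3=0 s8=1 s0=1 s9=0 s5=0 s7=0 s6=0 clk=1 s10=1 s4=1 s1=1 s2=1
t2.Δ3 s3=0 s8=1 s0=1 s9=0 s5=0 s7=0 s6=0 clk=1 s10=1 s4=0 s1=1 s2=1
t3.Δ0 s3=0 s8=1 s0=1 s9=0 s5=0 s7=0 s6=0 clk=1 s10=1 s4=0 s1=1 s2=1
t3.Δ1 s3=0 s8=1 s0=1 s9=1 s5=0 s7=0 s6=1 clk=0 s10=1 s4=0 s1=1 s2=1
t4.Δ0 s3=0 s8=1 s0=1 s9=1 s5=0 s7=0 s6=1 clk=0 s10=1 s4=0 s1=1 s2=1
t4.Δ1 s3=0 s8=1 s0=1 s9=1 s5=0 s7=0 s6=1 clk=1 s10=1 s4=0 s1=1 s2=1
t4.Δ2 s3=1 s8=1 s0=1 s9=1 s5=0 s7=0 s6=1 clk=1 s10=1 s4=0 s1=1 s2=0
t4.Δ3 s3=1 s8=1 s0=1 s9=1 s5=0 s7=0 s6=1 clk=1 s10=1 s4=1 s1=1 s2=0
t5.Δ0 s3=1 s8=1 s0=1 s9=1 s5=0 s7=0 s6=1 clk=1 s10=1 s4=1 s1=1 s2=0
t5.Δ1 s3=1 s8=1 s0=1 s9=0 s5=0 s7=1 s6=0 clk=0 s10=1 s4=1 s1=1 s2=0
t5.Δ2 s3=1 s8=1 s0=1 s9=0 s5=0 s7=1 s6=0 clk=0 s10=1 s4=0 s1=1 s2=0
t6.Δ0 s3=1 s8=1 s0=1 s9=0 s5=0 s7=1 s6=0 clk=0 s10=1 s4=0 s1=1 s2=0
t6.Δ1 s3=1 s8=1 s0=1 s9=0 s5=0 s7=1 s6=0 clk=1 s10=1 s4=0 s1=1 s2=0
t6.Δ2 s3=1 s8=1 s0=1 s9=0 s5=0 s7=1 s6=0 clk=1 s10=1 s4=0 s1=1 s2=1
t7.Δ0 s3=1 s8=1 s0=1 s9=0 s5=0 s7=1 s6=0 clk=1 s10=1 s4=0 s1=1 s2=1
t7.Δ1 s3=1 s8=1 s0=1 s9=1 s5=0 s7=0 s6=1 clk=0 s10=1 s4=0 s1=1 s2=1
t7.Δ2 s3=1 s8=1 s0=1 s9=1 s5=0 s7=0 s6=1 clk=0 s10=1 s4=1 s1=1 s2=1
t8.Δ0 s3=1 s8=1 s0=1 s9=1 s5=0 s7=0 s6=1 clk=0 s10=1 s4=1 s1=1 s2=1
t8.Δ1 s3=1 s8=1 s0=1 s9=1 s5=0 s7=1 s6=1 clk=1 s10=1 s4=1 s1=1 s2=1
t8.Δ2 s3=0 s8=1 s0=1 s9=1 s5=0 s7=1 s6=1 clk=1 s10=1 s4=0 s1=1 s2=1
t8.Δ3 s3=0 s8=1 s0=1 s9=1 s5=0 s7=1 s6=1 clk=1 s10=1 s4=1 s1=1 s2=1
t9.Δ0 s3=0 s8=1 s0=1 s9=1 s5=0 s7=1 s6=1 clk=1 s10=1 s4=1 s1=1 s2=1
t9.Δ1 s3=0 s8=1 s0=1 s9=0 s5=0 s7=1 s6=0 clk=0 s10=1 s4=1 s1=1 s2=1

3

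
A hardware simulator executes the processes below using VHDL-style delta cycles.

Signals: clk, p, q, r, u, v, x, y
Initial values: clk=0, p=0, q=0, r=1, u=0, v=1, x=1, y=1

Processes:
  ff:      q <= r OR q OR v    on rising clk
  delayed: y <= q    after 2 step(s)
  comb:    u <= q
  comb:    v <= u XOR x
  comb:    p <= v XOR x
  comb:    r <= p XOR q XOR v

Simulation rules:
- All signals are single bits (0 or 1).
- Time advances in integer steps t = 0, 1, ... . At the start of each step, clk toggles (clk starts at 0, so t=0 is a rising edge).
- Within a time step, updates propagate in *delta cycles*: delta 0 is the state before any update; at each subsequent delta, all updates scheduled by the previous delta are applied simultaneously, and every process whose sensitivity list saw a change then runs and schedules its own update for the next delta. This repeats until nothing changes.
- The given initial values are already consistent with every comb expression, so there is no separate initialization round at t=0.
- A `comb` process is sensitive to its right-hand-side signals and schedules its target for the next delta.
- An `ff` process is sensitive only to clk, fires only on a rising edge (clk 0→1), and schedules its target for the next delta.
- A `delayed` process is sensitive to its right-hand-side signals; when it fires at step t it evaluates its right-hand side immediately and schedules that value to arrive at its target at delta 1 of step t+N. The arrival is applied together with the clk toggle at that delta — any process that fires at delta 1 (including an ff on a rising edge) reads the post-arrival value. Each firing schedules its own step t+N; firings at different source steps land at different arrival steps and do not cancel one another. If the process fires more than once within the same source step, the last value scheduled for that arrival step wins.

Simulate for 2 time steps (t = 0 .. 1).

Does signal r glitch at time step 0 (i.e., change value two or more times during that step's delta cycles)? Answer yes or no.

yes

t=0 Δ0: x=1 y=1 v=1 r=1 u=0 clk=0 p=0 q=0
  Δ1: clk:0→1
  Δ2: q:0→1
  Δ3: r:1→0, u:0→1
  Δ4: v:1→0
  Δ5: r:0→1, p:0→1
  Δ6: r:1→0
  (6Δ to stable)
t=1 Δ0: x=1 y=1 v=0 r=0 u=1 clk=1 p=1 q=1
  Δ1: clk:1→0
  (1Δ to stable)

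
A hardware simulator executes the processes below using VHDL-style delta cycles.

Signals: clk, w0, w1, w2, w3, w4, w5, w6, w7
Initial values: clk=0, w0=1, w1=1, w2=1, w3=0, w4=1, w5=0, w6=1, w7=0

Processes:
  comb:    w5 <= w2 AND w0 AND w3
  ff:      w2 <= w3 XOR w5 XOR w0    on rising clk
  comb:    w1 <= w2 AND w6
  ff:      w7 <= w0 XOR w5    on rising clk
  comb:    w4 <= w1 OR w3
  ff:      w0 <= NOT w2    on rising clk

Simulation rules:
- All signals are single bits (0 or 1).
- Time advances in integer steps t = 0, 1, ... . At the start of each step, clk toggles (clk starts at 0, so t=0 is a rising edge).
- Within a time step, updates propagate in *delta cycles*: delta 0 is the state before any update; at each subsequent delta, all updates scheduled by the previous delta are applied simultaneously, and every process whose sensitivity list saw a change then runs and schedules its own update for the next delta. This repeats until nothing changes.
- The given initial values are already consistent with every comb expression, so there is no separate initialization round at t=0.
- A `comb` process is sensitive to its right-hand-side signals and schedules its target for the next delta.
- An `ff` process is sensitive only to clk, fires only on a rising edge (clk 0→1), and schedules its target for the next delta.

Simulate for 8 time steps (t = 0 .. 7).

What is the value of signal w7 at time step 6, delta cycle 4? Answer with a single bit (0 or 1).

t=0 Δ0: w3=0 w7=0 w0=1 w2=1 w4=1 clk=0 w6=1 w1=1 w5=0
  Δ1: clk:0→1
  Δ2: w7:0→1, w0:1→0
  (2Δ to stable)
t=1 Δ0: w3=0 w7=1 w0=0 w2=1 w4=1 clk=1 w6=1 w1=1 w5=0
  Δ1: clk:1→0
  (1Δ to stable)
t=2 Δ0: w3=0 w7=1 w0=0 w2=1 w4=1 clk=0 w6=1 w1=1 w5=0
  Δ1: clk:0→1
  Δ2: w7:1→0, w2:1→0
  Δ3: w1:1→0
  Δ4: w4:1→0
  (4Δ to stable)
t=3 Δ0: w3=0 w7=0 w0=0 w2=0 w4=0 clk=1 w6=1 w1=0 w5=0
  Δ1: clk:1→0
  (1Δ to stable)
t=4 Δ0: w3=0 w7=0 w0=0 w2=0 w4=0 clk=0 w6=1 w1=0 w5=0
  Δ1: clk:0→1
  Δ2: w0:0→1
  (2Δ to stable)
t=5 Δ0: w3=0 w7=0 w0=1 w2=0 w4=0 clk=1 w6=1 w1=0 w5=0
  Δ1: clk:1→0
  (1Δ to stable)
t=6 Δ0: w3=0 w7=0 w0=1 w2=0 w4=0 clk=0 w6=1 w1=0 w5=0
  Δ1: clk:0→1
  Δ2: w7:0→1, w2:0→1
  Δ3: w1:0→1
  Δ4: w4:0→1
  (4Δ to stable)
t=7 Δ0: w3=0 w7=1 w0=1 w2=1 w4=1 clk=1 w6=1 w1=1 w5=0
  Δ1: clk:1→0
  (1Δ to stable)

1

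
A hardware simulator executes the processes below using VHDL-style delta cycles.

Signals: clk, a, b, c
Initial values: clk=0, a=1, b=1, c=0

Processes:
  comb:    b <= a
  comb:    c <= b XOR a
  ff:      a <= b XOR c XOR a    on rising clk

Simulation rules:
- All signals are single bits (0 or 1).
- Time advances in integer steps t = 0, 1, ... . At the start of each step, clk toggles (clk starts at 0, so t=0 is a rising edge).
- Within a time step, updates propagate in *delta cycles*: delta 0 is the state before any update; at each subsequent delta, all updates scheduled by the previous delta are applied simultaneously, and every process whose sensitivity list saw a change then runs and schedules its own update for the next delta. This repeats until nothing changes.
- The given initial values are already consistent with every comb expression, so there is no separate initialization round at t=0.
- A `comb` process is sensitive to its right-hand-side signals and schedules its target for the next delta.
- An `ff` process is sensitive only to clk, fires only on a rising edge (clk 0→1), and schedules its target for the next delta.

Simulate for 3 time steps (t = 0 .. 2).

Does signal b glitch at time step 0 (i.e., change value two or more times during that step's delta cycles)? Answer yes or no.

no

t=0 Δ0: b=1 c=0 a=1 clk=0
  Δ1: clk:0→1
  Δ2: a:1→0
  Δ3: b:1→0, c:0→1
  Δ4: c:1→0
  (4Δ to stable)
t=1 Δ0: b=0 c=0 a=0 clk=1
  Δ1: clk:1→0
  (1Δ to stable)
t=2 Δ0: b=0 c=0 a=0 clk=0
  Δ1: clk:0→1
  (1Δ to stable)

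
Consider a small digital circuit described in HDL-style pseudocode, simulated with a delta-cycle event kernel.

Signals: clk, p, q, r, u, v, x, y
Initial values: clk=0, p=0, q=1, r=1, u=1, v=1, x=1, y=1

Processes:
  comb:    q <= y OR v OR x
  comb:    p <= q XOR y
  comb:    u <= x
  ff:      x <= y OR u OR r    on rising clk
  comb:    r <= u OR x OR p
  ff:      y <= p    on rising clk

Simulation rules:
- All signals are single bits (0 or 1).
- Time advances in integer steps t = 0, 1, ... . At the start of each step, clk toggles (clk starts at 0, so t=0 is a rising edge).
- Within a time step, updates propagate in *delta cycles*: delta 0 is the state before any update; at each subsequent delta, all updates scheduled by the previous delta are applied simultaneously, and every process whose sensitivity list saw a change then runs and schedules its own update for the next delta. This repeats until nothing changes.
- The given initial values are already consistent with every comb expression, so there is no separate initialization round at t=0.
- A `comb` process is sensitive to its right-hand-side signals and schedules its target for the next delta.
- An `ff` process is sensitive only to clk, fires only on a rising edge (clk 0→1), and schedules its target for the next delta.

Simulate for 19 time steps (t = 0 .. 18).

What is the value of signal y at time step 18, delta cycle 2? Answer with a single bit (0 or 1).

1

t=0 Δ0: v=1 x=1 y=1 r=1 u=1 q=1 clk=0 p=0
  Δ1: clk:0→1
  Δ2: y:1→0
  Δ3: p:0→1
  (3Δ to stable)
t=1 Δ0: v=1 x=1 y=0 r=1 u=1 q=1 clk=1 p=1
  Δ1: clk:1→0
  (1Δ to stable)
t=2 Δ0: v=1 x=1 y=0 r=1 u=1 q=1 clk=0 p=1
  Δ1: clk:0→1
  Δ2: y:0→1
  Δ3: p:1→0
  (3Δ to stable)
t=3 Δ0: v=1 x=1 y=1 r=1 u=1 q=1 clk=1 p=0
  Δ1: clk:1→0
  (1Δ to stable)
t=4 Δ0: v=1 x=1 y=1 r=1 u=1 q=1 clk=0 p=0
  Δ1: clk:0→1
  Δ2: y:1→0
  Δ3: p:0→1
  (3Δ to stable)
t=5 Δ0: v=1 x=1 y=0 r=1 u=1 q=1 clk=1 p=1
  Δ1: clk:1→0
  (1Δ to stable)
t=6 Δ0: v=1 x=1 y=0 r=1 u=1 q=1 clk=0 p=1
  Δ1: clk:0→1
  Δ2: y:0→1
  Δ3: p:1→0
  (3Δ to stable)
t=7 Δ0: v=1 x=1 y=1 r=1 u=1 q=1 clk=1 p=0
  Δ1: clk:1→0
  (1Δ to stable)
t=8 Δ0: v=1 x=1 y=1 r=1 u=1 q=1 clk=0 p=0
  Δ1: clk:0→1
  Δ2: y:1→0
  Δ3: p:0→1
  (3Δ to stable)
t=9 Δ0: v=1 x=1 y=0 r=1 u=1 q=1 clk=1 p=1
  Δ1: clk:1→0
  (1Δ to stable)
t=10 Δ0: v=1 x=1 y=0 r=1 u=1 q=1 clk=0 p=1
  Δ1: clk:0→1
  Δ2: y:0→1
  Δ3: p:1→0
  (3Δ to stable)
t=11 Δ0: v=1 x=1 y=1 r=1 u=1 q=1 clk=1 p=0
  Δ1: clk:1→0
  (1Δ to stable)
t=12 Δ0: v=1 x=1 y=1 r=1 u=1 q=1 clk=0 p=0
  Δ1: clk:0→1
  Δ2: y:1→0
  Δ3: p:0→1
  (3Δ to stable)
t=13 Δ0: v=1 x=1 y=0 r=1 u=1 q=1 clk=1 p=1
  Δ1: clk:1→0
  (1Δ to stable)
t=14 Δ0: v=1 x=1 y=0 r=1 u=1 q=1 clk=0 p=1
  Δ1: clk:0→1
  Δ2: y:0→1
  Δ3: p:1→0
  (3Δ to stable)
t=15 Δ0: v=1 x=1 y=1 r=1 u=1 q=1 clk=1 p=0
  Δ1: clk:1→0
  (1Δ to stable)
t=16 Δ0: v=1 x=1 y=1 r=1 u=1 q=1 clk=0 p=0
  Δ1: clk:0→1
  Δ2: y:1→0
  Δ3: p:0→1
  (3Δ to stable)
t=17 Δ0: v=1 x=1 y=0 r=1 u=1 q=1 clk=1 p=1
  Δ1: clk:1→0
  (1Δ to stable)
t=18 Δ0: v=1 x=1 y=0 r=1 u=1 q=1 clk=0 p=1
  Δ1: clk:0→1
  Δ2: y:0→1
  Δ3: p:1→0
  (3Δ to stable)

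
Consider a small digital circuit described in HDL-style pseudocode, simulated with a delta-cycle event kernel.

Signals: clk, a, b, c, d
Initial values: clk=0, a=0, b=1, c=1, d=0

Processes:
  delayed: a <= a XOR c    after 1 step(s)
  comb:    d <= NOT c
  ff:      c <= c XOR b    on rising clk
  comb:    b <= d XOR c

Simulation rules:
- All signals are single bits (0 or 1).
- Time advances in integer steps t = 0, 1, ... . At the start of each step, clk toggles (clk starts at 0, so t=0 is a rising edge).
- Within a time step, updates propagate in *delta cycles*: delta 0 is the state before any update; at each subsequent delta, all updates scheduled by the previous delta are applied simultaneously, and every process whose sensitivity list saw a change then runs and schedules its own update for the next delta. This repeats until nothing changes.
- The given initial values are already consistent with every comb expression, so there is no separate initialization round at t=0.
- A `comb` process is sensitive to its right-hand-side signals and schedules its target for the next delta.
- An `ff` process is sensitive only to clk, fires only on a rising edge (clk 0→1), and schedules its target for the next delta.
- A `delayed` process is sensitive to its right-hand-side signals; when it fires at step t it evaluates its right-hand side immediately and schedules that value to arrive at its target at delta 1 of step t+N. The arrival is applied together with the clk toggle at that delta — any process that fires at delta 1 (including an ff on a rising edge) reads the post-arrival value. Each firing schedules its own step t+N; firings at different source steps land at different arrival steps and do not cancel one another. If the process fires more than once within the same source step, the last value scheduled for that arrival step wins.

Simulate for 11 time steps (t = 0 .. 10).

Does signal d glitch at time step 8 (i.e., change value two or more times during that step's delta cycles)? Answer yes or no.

no

t0.Δ0 b=1 c=1 a=0 clk=0 d=0
t0.Δ1 b=1 c=1 a=0 clk=1 d=0
t0.Δ2 b=1 c=0 a=0 clk=1 d=0
t0.Δ3 b=0 c=0 a=0 clk=1 d=1
t0.Δ4 b=1 c=0 a=0 clk=1 d=1
t1.Δ0 b=1 c=0 a=0 clk=1 d=1
t1.Δ1 b=1 c=0 a=0 clk=0 d=1
t2.Δ0 b=1 c=0 a=0 clk=0 d=1
t2.Δ1 b=1 c=0 a=0 clk=1 d=1
t2.Δ2 b=1 c=1 a=0 clk=1 d=1
t2.Δ3 b=0 c=1 a=0 clk=1 d=0
t2.Δ4 b=1 c=1 a=0 clk=1 d=0
t3.Δ0 b=1 c=1 a=0 clk=1 d=0
t3.Δ1 b=1 c=1 a=1 clk=0 d=0
t4.Δ0 b=1 c=1 a=1 clk=0 d=0
t4.Δ1 b=1 c=1 a=0 clk=1 d=0
t4.Δ2 b=1 c=0 a=0 clk=1 d=0
t4.Δ3 b=0 c=0 a=0 clk=1 d=1
t4.Δ4 b=1 c=0 a=0 clk=1 d=1
t5.Δ0 b=1 c=0 a=0 clk=1 d=1
t5.Δ1 b=1 c=0 a=0 clk=0 d=1
t6.Δ0 b=1 c=0 a=0 clk=0 d=1
t6.Δ1 b=1 c=0 a=0 clk=1 d=1
t6.Δ2 b=1 c=1 a=0 clk=1 d=1
t6.Δ3 b=0 c=1 a=0 clk=1 d=0
t6.Δ4 b=1 c=1 a=0 clk=1 d=0
t7.Δ0 b=1 c=1 a=0 clk=1 d=0
t7.Δ1 b=1 c=1 a=1 clk=0 d=0
t8.Δ0 b=1 c=1 a=1 clk=0 d=0
t8.Δ1 b=1 c=1 a=0 clk=1 d=0
t8.Δ2 b=1 c=0 a=0 clk=1 d=0
t8.Δ3 b=0 c=0 a=0 clk=1 d=1
t8.Δ4 b=1 c=0 a=0 clk=1 d=1
t9.Δ0 b=1 c=0 a=0 clk=1 d=1
t9.Δ1 b=1 c=0 a=0 clk=0 d=1
t10.Δ0 b=1 c=0 a=0 clk=0 d=1
t10.Δ1 b=1 c=0 a=0 clk=1 d=1
t10.Δ2 b=1 c=1 a=0 clk=1 d=1
t10.Δ3 b=0 c=1 a=0 clk=1 d=0
t10.Δ4 b=1 c=1 a=0 clk=1 d=0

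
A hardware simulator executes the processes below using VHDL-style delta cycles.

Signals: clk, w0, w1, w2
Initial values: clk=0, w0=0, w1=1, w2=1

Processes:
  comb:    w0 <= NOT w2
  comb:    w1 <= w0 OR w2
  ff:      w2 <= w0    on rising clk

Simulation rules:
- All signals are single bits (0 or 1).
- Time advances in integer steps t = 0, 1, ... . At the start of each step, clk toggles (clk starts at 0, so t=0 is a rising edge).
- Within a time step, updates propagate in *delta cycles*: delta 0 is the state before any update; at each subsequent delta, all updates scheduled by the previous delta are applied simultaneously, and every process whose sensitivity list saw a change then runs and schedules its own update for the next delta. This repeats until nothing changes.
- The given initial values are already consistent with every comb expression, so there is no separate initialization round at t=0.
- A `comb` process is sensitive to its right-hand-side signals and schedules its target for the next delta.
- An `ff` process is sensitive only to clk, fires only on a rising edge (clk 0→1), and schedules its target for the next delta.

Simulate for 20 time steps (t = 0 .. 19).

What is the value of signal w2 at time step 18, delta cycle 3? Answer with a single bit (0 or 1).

[bits: w0,w1,clk,w2]
t=0: Δ0=0101 Δ1=0111 Δ2=0110 Δ3=1010 Δ4=1110 | 4Δ
t=1: Δ0=1110 Δ1=1100 | 1Δ
t=2: Δ0=1100 Δ1=1110 Δ2=1111 Δ3=0111 | 3Δ
t=3: Δ0=0111 Δ1=0101 | 1Δ
t=4: Δ0=0101 Δ1=0111 Δ2=0110 Δ3=1010 Δ4=1110 | 4Δ
t=5: Δ0=1110 Δ1=1100 | 1Δ
t=6: Δ0=1100 Δ1=1110 Δ2=1111 Δ3=0111 | 3Δ
t=7: Δ0=0111 Δ1=0101 | 1Δ
t=8: Δ0=0101 Δ1=0111 Δ2=0110 Δ3=1010 Δ4=1110 | 4Δ
t=9: Δ0=1110 Δ1=1100 | 1Δ
t=10: Δ0=1100 Δ1=1110 Δ2=1111 Δ3=0111 | 3Δ
t=11: Δ0=0111 Δ1=0101 | 1Δ
t=12: Δ0=0101 Δ1=0111 Δ2=0110 Δ3=1010 Δ4=1110 | 4Δ
t=13: Δ0=1110 Δ1=1100 | 1Δ
t=14: Δ0=1100 Δ1=1110 Δ2=1111 Δ3=0111 | 3Δ
t=15: Δ0=0111 Δ1=0101 | 1Δ
t=16: Δ0=0101 Δ1=0111 Δ2=0110 Δ3=1010 Δ4=1110 | 4Δ
t=17: Δ0=1110 Δ1=1100 | 1Δ
t=18: Δ0=1100 Δ1=1110 Δ2=1111 Δ3=0111 | 3Δ
t=19: Δ0=0111 Δ1=0101 | 1Δ

1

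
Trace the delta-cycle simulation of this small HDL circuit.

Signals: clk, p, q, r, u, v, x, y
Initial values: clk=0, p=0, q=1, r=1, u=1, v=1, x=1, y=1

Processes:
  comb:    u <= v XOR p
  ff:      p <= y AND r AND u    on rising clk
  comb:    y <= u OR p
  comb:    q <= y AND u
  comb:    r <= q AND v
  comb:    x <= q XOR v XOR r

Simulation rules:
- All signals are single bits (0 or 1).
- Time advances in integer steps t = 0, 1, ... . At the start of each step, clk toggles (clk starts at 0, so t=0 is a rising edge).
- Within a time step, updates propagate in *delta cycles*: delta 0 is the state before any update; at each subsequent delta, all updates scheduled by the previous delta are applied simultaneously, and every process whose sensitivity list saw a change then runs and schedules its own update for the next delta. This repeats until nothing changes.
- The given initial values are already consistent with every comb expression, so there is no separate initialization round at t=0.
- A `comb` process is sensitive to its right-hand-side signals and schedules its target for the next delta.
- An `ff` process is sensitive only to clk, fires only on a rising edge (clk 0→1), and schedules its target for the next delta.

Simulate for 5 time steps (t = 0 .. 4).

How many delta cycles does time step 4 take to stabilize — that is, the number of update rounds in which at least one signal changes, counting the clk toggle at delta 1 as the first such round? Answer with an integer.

6

t0.Δ0 x=1 p=0 q=1 r=1 v=1 clk=0 y=1 u=1
t0.Δ1 x=1 p=0 q=1 r=1 v=1 clk=1 y=1 u=1
t0.Δ2 x=1 p=1 q=1 r=1 v=1 clk=1 y=1 u=1
t0.Δ3 x=1 p=1 q=1 r=1 v=1 clk=1 y=1 u=0
t0.Δ4 x=1 p=1 q=0 r=1 v=1 clk=1 y=1 u=0
t0.Δ5 x=0 p=1 q=0 r=0 v=1 clk=1 y=1 u=0
t0.Δ6 x=1 p=1 q=0 r=0 v=1 clk=1 y=1 u=0
t1.Δ0 x=1 p=1 q=0 r=0 v=1 clk=1 y=1 u=0
t1.Δ1 x=1 p=1 q=0 r=0 v=1 clk=0 y=1 u=0
t2.Δ0 x=1 p=1 q=0 r=0 v=1 clk=0 y=1 u=0
t2.Δ1 x=1 p=1 q=0 r=0 v=1 clk=1 y=1 u=0
t2.Δ2 x=1 p=0 q=0 r=0 v=1 clk=1 y=1 u=0
t2.Δ3 x=1 p=0 q=0 r=0 v=1 clk=1 y=0 u=1
t2.Δ4 x=1 p=0 q=0 r=0 v=1 clk=1 y=1 u=1
t2.Δ5 x=1 p=0 q=1 r=0 v=1 clk=1 y=1 u=1
t2.Δ6 x=0 p=0 q=1 r=1 v=1 clk=1 y=1 u=1
t2.Δ7 x=1 p=0 q=1 r=1 v=1 clk=1 y=1 u=1
t3.Δ0 x=1 p=0 q=1 r=1 v=1 clk=1 y=1 u=1
t3.Δ1 x=1 p=0 q=1 r=1 v=1 clk=0 y=1 u=1
t4.Δ0 x=1 p=0 q=1 r=1 v=1 clk=0 y=1 u=1
t4.Δ1 x=1 p=0 q=1 r=1 v=1 clk=1 y=1 u=1
t4.Δ2 x=1 p=1 q=1 r=1 v=1 clk=1 y=1 u=1
t4.Δ3 x=1 p=1 q=1 r=1 v=1 clk=1 y=1 u=0
t4.Δ4 x=1 p=1 q=0 r=1 v=1 clk=1 y=1 u=0
t4.Δ5 x=0 p=1 q=0 r=0 v=1 clk=1 y=1 u=0
t4.Δ6 x=1 p=1 q=0 r=0 v=1 clk=1 y=1 u=0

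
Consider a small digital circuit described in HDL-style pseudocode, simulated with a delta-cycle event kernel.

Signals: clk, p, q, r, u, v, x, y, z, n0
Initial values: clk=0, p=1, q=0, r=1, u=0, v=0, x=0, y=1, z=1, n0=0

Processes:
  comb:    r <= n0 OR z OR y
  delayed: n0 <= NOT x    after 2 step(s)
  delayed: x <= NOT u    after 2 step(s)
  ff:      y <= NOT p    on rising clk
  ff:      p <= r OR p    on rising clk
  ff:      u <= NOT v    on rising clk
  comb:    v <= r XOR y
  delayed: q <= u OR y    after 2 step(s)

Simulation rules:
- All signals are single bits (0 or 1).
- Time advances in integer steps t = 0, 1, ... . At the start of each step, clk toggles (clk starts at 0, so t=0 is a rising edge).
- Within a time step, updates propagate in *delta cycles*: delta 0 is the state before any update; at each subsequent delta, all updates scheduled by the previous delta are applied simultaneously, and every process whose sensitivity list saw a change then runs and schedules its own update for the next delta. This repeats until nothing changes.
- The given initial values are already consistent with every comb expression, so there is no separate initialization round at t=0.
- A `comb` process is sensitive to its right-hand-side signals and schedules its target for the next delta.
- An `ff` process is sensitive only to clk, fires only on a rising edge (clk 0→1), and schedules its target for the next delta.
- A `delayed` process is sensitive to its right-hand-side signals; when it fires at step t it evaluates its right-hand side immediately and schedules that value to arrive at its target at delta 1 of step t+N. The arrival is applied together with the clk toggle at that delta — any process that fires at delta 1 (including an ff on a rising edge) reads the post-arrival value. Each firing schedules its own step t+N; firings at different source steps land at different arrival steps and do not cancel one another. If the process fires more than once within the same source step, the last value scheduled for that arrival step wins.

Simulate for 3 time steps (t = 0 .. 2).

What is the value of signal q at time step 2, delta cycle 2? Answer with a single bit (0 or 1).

[bits: u,clk,r,p,x,y,n0,v,z,q]
t=0: Δ0=0011010010 Δ1=0111010010 Δ2=1111000010 Δ3=1111000110 | 3Δ
t=1: Δ0=1111000110 Δ1=1011000110 | 1Δ
t=2: Δ0=1011000110 Δ1=1111000111 Δ2=0111000111 | 2Δ

1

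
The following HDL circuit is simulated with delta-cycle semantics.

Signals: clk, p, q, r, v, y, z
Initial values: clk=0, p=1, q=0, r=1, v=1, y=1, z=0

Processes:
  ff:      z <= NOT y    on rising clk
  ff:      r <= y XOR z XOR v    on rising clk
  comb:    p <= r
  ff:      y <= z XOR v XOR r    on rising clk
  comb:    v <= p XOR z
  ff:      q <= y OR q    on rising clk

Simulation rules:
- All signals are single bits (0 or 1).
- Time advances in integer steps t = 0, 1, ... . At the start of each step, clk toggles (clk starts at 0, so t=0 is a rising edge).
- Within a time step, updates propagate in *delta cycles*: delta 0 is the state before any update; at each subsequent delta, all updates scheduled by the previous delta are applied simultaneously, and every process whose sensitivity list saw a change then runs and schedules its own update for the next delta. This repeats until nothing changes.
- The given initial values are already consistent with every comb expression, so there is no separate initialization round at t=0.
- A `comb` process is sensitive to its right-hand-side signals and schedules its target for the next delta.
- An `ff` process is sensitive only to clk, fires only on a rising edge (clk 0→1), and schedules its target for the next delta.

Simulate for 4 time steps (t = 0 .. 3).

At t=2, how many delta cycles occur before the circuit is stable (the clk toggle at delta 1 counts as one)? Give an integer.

t0.Δ0 y=1 p=1 z=0 q=0 v=1 clk=0 r=1
t0.Δ1 y=1 p=1 z=0 q=0 v=1 clk=1 r=1
t0.Δ2 y=0 p=1 z=0 q=1 v=1 clk=1 r=0
t0.Δ3 y=0 p=0 z=0 q=1 v=1 clk=1 r=0
t0.Δ4 y=0 p=0 z=0 q=1 v=0 clk=1 r=0
t1.Δ0 y=0 p=0 z=0 q=1 v=0 clk=1 r=0
t1.Δ1 y=0 p=0 z=0 q=1 v=0 clk=0 r=0
t2.Δ0 y=0 p=0 z=0 q=1 v=0 clk=0 r=0
t2.Δ1 y=0 p=0 z=0 q=1 v=0 clk=1 r=0
t2.Δ2 y=0 p=0 z=1 q=1 v=0 clk=1 r=0
t2.Δ3 y=0 p=0 z=1 q=1 v=1 clk=1 r=0
t3.Δ0 y=0 p=0 z=1 q=1 v=1 clk=1 r=0
t3.Δ1 y=0 p=0 z=1 q=1 v=1 clk=0 r=0

3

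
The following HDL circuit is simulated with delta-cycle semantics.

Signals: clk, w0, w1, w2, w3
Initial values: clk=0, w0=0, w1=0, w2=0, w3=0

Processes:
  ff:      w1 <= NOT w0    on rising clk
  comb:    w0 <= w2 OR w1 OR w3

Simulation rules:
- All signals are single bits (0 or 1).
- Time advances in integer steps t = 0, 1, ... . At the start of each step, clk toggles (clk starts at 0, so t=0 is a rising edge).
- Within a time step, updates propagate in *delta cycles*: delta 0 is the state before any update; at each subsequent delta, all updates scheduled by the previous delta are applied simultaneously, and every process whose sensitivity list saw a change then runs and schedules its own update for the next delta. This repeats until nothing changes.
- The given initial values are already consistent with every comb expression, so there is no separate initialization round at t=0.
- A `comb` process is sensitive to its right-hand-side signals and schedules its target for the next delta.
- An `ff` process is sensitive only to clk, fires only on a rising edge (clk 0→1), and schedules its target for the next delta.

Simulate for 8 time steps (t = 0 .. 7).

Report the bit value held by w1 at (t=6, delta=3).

0

t=0 Δ0: w2=0 clk=0 w1=0 w3=0 w0=0
  Δ1: clk:0→1
  Δ2: w1:0→1
  Δ3: w0:0→1
  (3Δ to stable)
t=1 Δ0: w2=0 clk=1 w1=1 w3=0 w0=1
  Δ1: clk:1→0
  (1Δ to stable)
t=2 Δ0: w2=0 clk=0 w1=1 w3=0 w0=1
  Δ1: clk:0→1
  Δ2: w1:1→0
  Δ3: w0:1→0
  (3Δ to stable)
t=3 Δ0: w2=0 clk=1 w1=0 w3=0 w0=0
  Δ1: clk:1→0
  (1Δ to stable)
t=4 Δ0: w2=0 clk=0 w1=0 w3=0 w0=0
  Δ1: clk:0→1
  Δ2: w1:0→1
  Δ3: w0:0→1
  (3Δ to stable)
t=5 Δ0: w2=0 clk=1 w1=1 w3=0 w0=1
  Δ1: clk:1→0
  (1Δ to stable)
t=6 Δ0: w2=0 clk=0 w1=1 w3=0 w0=1
  Δ1: clk:0→1
  Δ2: w1:1→0
  Δ3: w0:1→0
  (3Δ to stable)
t=7 Δ0: w2=0 clk=1 w1=0 w3=0 w0=0
  Δ1: clk:1→0
  (1Δ to stable)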